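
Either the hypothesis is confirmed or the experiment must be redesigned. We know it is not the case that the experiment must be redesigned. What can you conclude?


Disjunctive syllogism: P ∨ Q, ¬P ⊢ Q
Disjunction: the hypothesis is confirmed ∨ the experiment must be redesigned
We know it is not the case that the experiment must be redesigned.
By disjunctive syllogism, the other disjunct must be true.

The hypothesis is confirmed


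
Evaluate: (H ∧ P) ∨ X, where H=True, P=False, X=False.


H = True, P = False, X = False
Expression: (H ∧ P) ∨ X
Step 1: H ∧ P = True AND False = False
Step 2: (False) ∨ X = False OR False = False

False


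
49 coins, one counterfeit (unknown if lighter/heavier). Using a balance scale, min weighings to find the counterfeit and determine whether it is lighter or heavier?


Let n = 49. 98 possibilities (n coins × lighter/heavier); each weighing has 3 outcomes.
Bound for k weighings: say the first weighing puts j coins on each pan. If it tips, the 2j weighed coins remain suspects (each with a known direction) and k-1 weighings give 3^(k-1) outcomes; 3^(k-1) is odd, so 2j ≤ 3^(k-1) - 1. If it balances, the n - 2j unweighed coins remain with direction unknown: 2(n - 2j) ≤ 3^(k-1) - 1 by the same parity argument. Adding, n ≤ (3^(k-1) - 1) + (3^(k-1) - 1)/2 = (3^k - 3)/2, and the classical three-group strategy achieves this (3 coins in 2 weighings, 12 in 3, 39 in 4, 120 in 5).
So we need the smallest k with (3^k - 3)/2 ≥ 49.
k = 4: (3^4 - 3)/2 = 39 < 49 ✗
k = 5: (3^5 - 3)/2 = 120 ≥ 49 ✓

5


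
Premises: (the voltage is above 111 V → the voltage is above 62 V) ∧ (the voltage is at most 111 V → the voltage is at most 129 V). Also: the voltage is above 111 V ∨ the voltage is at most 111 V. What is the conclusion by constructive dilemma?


Constructive dilemma: (P → Q) ∧ (R → S), P ∨ R ⊢ Q ∨ S
Premise 1: the voltage is above 111 V → the voltage is above 62 V
Premise 2: the voltage is at most 111 V → the voltage is at most 129 V
Premise 3: the voltage is above 111 V ∨ the voltage is at most 111 V
Case 1: Assuming the voltage is above 111 V, then by Premise 1, the voltage is above 62 V.
Case 2: Assuming the voltage is at most 111 V, then by Premise 2, the voltage is at most 129 V.
Since one of the voltage is above 111 V or the voltage is at most 111 V must hold, we get the voltage is above 62 V or the voltage is at most 129 V.

The voltage is above 62 V or the voltage is at most 129 V.


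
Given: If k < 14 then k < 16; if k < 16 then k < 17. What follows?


Hypothetical syllogism: P → Q, Q → R ⊢ P → R
Premise 1: k < 14 → k < 16
Premise 2: k < 16 → k < 17
Chain the implications: the middle term (k < 16) links the two.
Conclusion: If k < 14, then k < 17.

If k < 14, then k < 17.


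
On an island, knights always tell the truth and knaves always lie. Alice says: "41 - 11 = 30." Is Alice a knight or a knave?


Statement: "41 - 11 = 30."
Actual: 41 - 11 = 30
Claimed: 30
Statement is TRUE → Alice tells the truth → Knight

Knight


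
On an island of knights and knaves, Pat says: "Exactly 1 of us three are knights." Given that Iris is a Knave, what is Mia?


Pat claims exactly 1 knights among Pat, Iris, Mia.
Given: Iris is a Knave.

Case 1: Pat is a Knight (tells truth)
  Then exactly 1 of the three are knights.
  Counting Pat, Iris: 1 knight(s) so far. Need 0 more → Mia = Knave.
Case 2: Pat is a Knave (lies)
  Then the count is NOT 1.
  If Mia = Knight, count = 1 = 1 → claim would be true, contradicts lie.
  If Mia = Knave, count = 0 ≠ 1 → lie confirmed ✓

Mia is a Knave.

Knave


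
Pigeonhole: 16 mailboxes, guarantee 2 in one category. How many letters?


Pigeonhole: to guarantee k in one of n categories, need (k-1)×n + 1.
k = 2, n = 16
Minimum = (2-1) × 16 + 1 = 1 × 16 + 1

17


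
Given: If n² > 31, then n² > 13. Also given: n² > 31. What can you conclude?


Modus ponens: P → Q, P ⊢ Q
P: n² > 31
Q: n² > 13
We have P → Q and P is true.
By modus ponens, Q must be true.

n² > 13


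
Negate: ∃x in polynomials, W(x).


Original: ∃x W(x)
Rule: ¬∀→∃, ¬∃→∀, negate predicate.
Negation: ∀x ¬W(x)

∀x ¬W(x)


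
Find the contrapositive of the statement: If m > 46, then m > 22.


Original: If m > 46, then m > 22
Contrapositive: If ¬Q, then ¬P
Negate Q: not (m > 22)
Negate P: not (m > 46)

If not (m > 22), then not (m > 46).


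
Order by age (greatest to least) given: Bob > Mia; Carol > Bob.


Constraints: Bob > Mia; Carol > Bob
Method: at each step, the next-highest is the one remaining person who never appears on the smaller side of a constraint between remaining people.
  Step 1: remaining {Carol, Bob, Mia}; on the smaller side: {Bob, Mia} → Carol is next (Carol > Bob).
  Step 2: remaining {Bob, Mia}; on the smaller side: {Mia} → Bob is next (Bob > Mia).
  Step 3: only Mia remains → lowest.
Final ranking (highest to lowest):

Carol > Bob > Mia


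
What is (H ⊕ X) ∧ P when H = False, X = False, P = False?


H = False, X = False, P = False
Step 1: H ⊕ X = False XOR False = False
Step 2: False ∧ P = False AND False = False
XOR true when exactly one of H,X is true; then AND with P.

False


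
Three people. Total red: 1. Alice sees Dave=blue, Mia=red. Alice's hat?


Total red = 1, seen red = 1
Own red = 1 - 1 = 0
Alice's hat is blue.

blue


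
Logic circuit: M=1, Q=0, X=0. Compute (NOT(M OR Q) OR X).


M OR Q = 1
NOT(1) = 0
0 OR 0 = 0

0


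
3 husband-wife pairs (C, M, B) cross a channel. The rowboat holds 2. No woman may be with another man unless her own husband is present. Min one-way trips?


Label couples C, M, B (H = husband, W = wife).
Counting alone: 6 people, the rowboat carries 2 and someone must bring it back, so each round trip nets at most +1 on the far side until the last crossing → at least 9 trips. The jealousy constraint makes 9 impossible; the shortest valid schedule has 11:
1. WC+WM →  (far: WC,WM; near: HC,HM,HB,WB)
2. WC ←       (far: WM; near: HC,HM,HB,WC,WB)
3. WC+WB →  (far: WC,WM,WB; near: HC,HM,HB)
4. WC ←       (far: WM,WB; near: HC,HM,HB,WC)
5. HM+HB →  (far: HM,WM,HB,WB; near: HC,WC)
6. HM+WM ←  (far: HB,WB; near: HC,WC,HM,WM)
7. HC+HM →  (far: HC,HM,HB,WB; near: WC,WM)
8. WB ←       (far: HC,HM,HB; near: WC,WM,WB)
9. WC+WM →  (far: HC,WC,HM,WM,HB; near: WB)
10. HB ←      (far: HC,WC,HM,WM; near: HB,WB)
11. HB+WB → (far: all six; near: empty)
In every state each wife is either with her husband or with no other man.
Minimum trips = 11

11


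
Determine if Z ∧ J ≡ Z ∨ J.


Expression 1: Z ∧ J
Expression 2: Z ∨ J
Truth table (Z J | Expr1 Expr2):
  T T |   T     T
  T F |   F     T   ← differ
  F T |   F     T   ← differ
  F F |   F     F
Counterexample: Z=T, J=F gives Expr1 = F but Expr2 = T, so the expressions are NOT logically equivalent.

No


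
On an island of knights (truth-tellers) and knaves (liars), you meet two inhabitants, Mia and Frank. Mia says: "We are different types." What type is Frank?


Mia says: "We are different types."
Case 1: Mia is a Knight (truth-teller)
  Statement is true → they ARE different → Frank is a Knave
Case 2: Mia is a Knave (liar)
  Statement is false → they are NOT different → Frank is a Knave
In both cases, Frank is a Knave.

Knave


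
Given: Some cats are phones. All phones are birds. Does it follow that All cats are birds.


Premise 1: Some cats are phones.
Premise 2: All phones are birds.
Conclusion: All cats are birds.
Fallacy: illicit minor. The minor term (cats) is distributed in the conclusion ('All cats ...') but undistributed in its premise ('Some cats are phones' doesn't cover all cats).
Only 'Some cats are birds' follows, not 'All'.

Invalid


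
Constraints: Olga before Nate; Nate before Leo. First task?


Constraints: Olga before Nate; Nate before Leo
The first task can have nothing scheduled before it, so it must never appear on the right of a 'before'.
Tasks appearing after some 'before': Nate, Leo.
The only task not in that list is Olga → it is first.

Olga


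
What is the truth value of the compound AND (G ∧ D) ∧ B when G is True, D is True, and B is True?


G = True, D = True, B = True
Step 1: G ∧ D = True AND True = True
Step 2: True ∧ B = True AND True = True
AND is true only when ALL operands are true.

True


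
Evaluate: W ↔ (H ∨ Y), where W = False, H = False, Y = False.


W = False, H = False, Y = False
Step 1: H ∨ Y = False OR False = False
Step 2: W ↔ (False): true when both sides have same truth value.
Result: False ↔ False = True

True


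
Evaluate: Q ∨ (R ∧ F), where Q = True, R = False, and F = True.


Q = True, R = False, F = True
Step 1: R ∧ F = False AND True = False
Step 2: Q ∨ False = True OR False = True
AND evaluated first (higher precedence); then OR applied.

True


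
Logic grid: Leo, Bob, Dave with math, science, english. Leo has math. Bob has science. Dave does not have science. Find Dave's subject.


From clues:
  Leo → math
  Bob → science
By elimination, Dave gets the remaining.

english


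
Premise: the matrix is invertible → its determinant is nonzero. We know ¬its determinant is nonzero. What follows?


Modus tollens: P → Q, ¬Q ⊢ ¬P
P: the matrix is invertible
Q: its determinant is nonzero
We have P → Q and Q is false.
By modus tollens, P must be false.

It is not the case that the matrix is invertible


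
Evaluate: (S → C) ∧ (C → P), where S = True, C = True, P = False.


S = True, C = True, P = False
Step 1: S → C is false only when S=True and C=False. Result: True
Step 2: C → P is false only when C=True and P=False. Result: False
Step 3: True ∧ False = False

False


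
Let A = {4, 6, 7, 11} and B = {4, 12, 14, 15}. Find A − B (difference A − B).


A = {4, 6, 7, 11}
B = {4, 12, 14, 15}
Operation: difference A − B
In A but not B: 6, 7, 11

{6, 7, 11}


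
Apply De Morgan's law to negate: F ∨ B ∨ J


De Morgan's law: ¬(P ∨ Q ∨ R) ≡ ¬P ∧ ¬Q ∧ ¬R
¬(F ∨ B ∨ J) = ¬F ∧ ¬B ∧ ¬J

¬F ∧ ¬B ∧ ¬J


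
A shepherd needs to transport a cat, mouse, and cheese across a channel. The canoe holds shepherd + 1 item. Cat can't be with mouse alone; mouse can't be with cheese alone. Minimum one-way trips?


1. shepherd+mouse → 2. shepherd ← 3. shepherd+cat → 4. shepherd+mouse ← 5. shepherd+cheese → 6. shepherd ← 7. shepherd+mouse →
Minimum trips = 7

7


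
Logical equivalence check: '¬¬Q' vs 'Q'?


Expression 1: ¬¬Q
Expression 2: Q
Truth table (Q | Expr1 Expr2):
  T |   T     T
  F |   F     F
All 2 rows agree, so the expressions are logically equivalent.

Yes


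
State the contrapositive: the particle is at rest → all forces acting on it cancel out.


Original: If the particle is at rest, then all forces acting on it cancel out
Contrapositive: If ¬Q, then ¬P
Negate Q: not (all forces acting on it cancel out)
Negate P: not (the particle is at rest)

If not (all forces acting on it cancel out), then not (the particle is at rest).


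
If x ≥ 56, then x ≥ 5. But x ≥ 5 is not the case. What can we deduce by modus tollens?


Modus tollens: P → Q, ¬Q ⊢ ¬P
P: x ≥ 56
Q: x ≥ 5
We have P → Q and Q is false.
By modus tollens, P must be false.

It is not the case that x ≥ 56


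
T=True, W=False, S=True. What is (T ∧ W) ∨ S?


T = True, W = False, S = True
Expression: (T ∧ W) ∨ S
Step 1: T ∧ W = True AND False = False
Step 2: (False) ∨ S = False OR True = True

True


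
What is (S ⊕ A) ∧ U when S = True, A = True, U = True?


S = True, A = True, U = True
Step 1: S ⊕ A = True XOR True = False
Step 2: False ∧ U = False AND True = False
XOR true when exactly one of S,A is true; then AND with U.

False


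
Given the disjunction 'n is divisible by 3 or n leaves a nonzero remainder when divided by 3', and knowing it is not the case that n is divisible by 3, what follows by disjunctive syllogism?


Disjunctive syllogism: P ∨ Q, ¬P ⊢ Q
Disjunction: n is divisible by 3 ∨ n leaves a nonzero remainder when divided by 3
We know it is not the case that n is divisible by 3.
By disjunctive syllogism, the other disjunct must be true.

n leaves a nonzero remainder when divided by 3


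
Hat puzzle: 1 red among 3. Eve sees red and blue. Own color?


Total red = 1, seen red = 1
Own red = 1 - 1 = 0
Eve's hat is blue.

blue


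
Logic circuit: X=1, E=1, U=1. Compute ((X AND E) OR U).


X AND E = 1&1 = 1
1 OR 1 = 1

1


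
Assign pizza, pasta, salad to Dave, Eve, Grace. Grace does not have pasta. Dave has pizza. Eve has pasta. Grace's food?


From clues:
  Dave → pizza
  Eve → pasta
By elimination, Grace gets the remaining.

salad


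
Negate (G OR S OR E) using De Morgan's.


De Morgan's law: ¬(P ∨ Q ∨ R) ≡ ¬P ∧ ¬Q ∧ ¬R
¬(G ∨ S ∨ E) = ¬G ∧ ¬S ∧ ¬E

¬G ∧ ¬S ∧ ¬E


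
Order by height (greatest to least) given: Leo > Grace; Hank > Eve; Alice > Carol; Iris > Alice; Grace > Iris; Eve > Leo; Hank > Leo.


Constraints: Leo > Grace; Hank > Eve; Alice > Carol; Iris > Alice; Grace > Iris; Eve > Leo; Hank > Leo
Method: at each step, the next-highest is the one remaining person who never appears on the smaller side of a constraint between remaining people.
  Step 1: remaining {Carol, Hank, Alice, Grace, Iris, Leo, Eve}; on the smaller side: {Carol, Alice, Grace, Iris, Leo, Eve} → Hank is next (Hank > Eve; Hank > Leo).
  Step 2: remaining {Carol, Alice, Grace, Iris, Leo, Eve}; on the smaller side: {Carol, Alice, Grace, Iris, Leo} → Eve is next (Eve > Leo).
  Step 3: remaining {Carol, Alice, Grace, Iris, Leo}; on the smaller side: {Carol, Alice, Grace, Iris} → Leo is next (Leo > Grace).
  Step 4: remaining {Carol, Alice, Grace, Iris}; on the smaller side: {Carol, Alice, Iris} → Grace is next (Grace > Iris).
  Step 5: remaining {Carol, Alice, Iris}; on the smaller side: {Carol, Alice} → Iris is next (Iris > Alice).
  Step 6: remaining {Carol, Alice}; on the smaller side: {Carol} → Alice is next (Alice > Carol).
  Step 7: only Carol remains → lowest.
Final ranking (highest to lowest):

Hank > Eve > Leo > Grace > Iris > Alice > Carol


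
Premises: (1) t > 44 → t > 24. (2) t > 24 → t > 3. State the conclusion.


Hypothetical syllogism: P → Q, Q → R ⊢ P → R
Premise 1: t > 44 → t > 24
Premise 2: t > 24 → t > 3
Chain the implications: the middle term (t > 24) links the two.
Conclusion: If t > 44, then t > 3.

If t > 44, then t > 3.


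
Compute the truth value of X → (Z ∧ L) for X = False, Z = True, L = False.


X = False, Z = True, L = False
Step 1: Z ∧ L = True AND False = False
Step 2: X → (False): false only when X=True and consequent=False.
Result: True

True


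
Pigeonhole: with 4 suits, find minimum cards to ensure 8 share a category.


Pigeonhole: to guarantee k in one of n categories, need (k-1)×n + 1.
k = 8, n = 4
Minimum = (8-1) × 4 + 1 = 7 × 4 + 1

29


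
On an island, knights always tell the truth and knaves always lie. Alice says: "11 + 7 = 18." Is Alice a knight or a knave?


Statement: "11 + 7 = 18."
Actual: 11 + 7 = 18
Claimed: 18
Statement is TRUE → Alice tells the truth → Knight

Knight


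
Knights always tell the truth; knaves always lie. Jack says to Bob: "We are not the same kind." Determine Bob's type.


Jack says: "We are not the same kind."
Case 1: Jack is a Knight (truth-teller)
  Statement is true → they ARE different → Bob is a Knave
Case 2: Jack is a Knave (liar)
  Statement is false → they are NOT different → Bob is a Knave
In both cases, Bob is a Knave.

Knave


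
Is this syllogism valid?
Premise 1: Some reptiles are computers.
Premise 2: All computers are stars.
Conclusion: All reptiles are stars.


Premise 1: Some reptiles are computers.
Premise 2: All computers are stars.
Conclusion: All reptiles are stars.
Fallacy: illicit minor. The minor term (reptiles) is distributed in the conclusion ('All reptiles ...') but undistributed in its premise ('Some reptiles are computers' doesn't cover all reptiles).
Only 'Some reptiles are stars' follows, not 'All'.

Invalid


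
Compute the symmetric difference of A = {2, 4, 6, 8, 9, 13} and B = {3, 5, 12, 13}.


A = {2, 4, 6, 8, 9, 13}
B = {3, 5, 12, 13}
Operation: symmetric difference
In A only: [2, 4, 6, 8, 9], in B only: [3, 5, 12]

{2, 3, 4, 5, 6, 8, 9, 12}


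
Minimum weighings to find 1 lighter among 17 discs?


Each weighing has 3 outcomes (left heavy / balance / right heavy), so k weighings distinguish at most 3^k cases; splitting into three near-equal groups achieves this.
Need 3^k ≥ 17: 3^2 = 9 < 17 ≤ 3^3 = 27
k = ⌈log₃(17)⌉ = 3

3


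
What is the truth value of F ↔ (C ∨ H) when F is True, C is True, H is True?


F = True, C = True, H = True
Step 1: C ∨ H = True OR True = True
Step 2: F ↔ (True): true when both sides have same truth value.
Result: True ↔ True = True

True


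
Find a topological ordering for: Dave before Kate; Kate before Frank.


Constraints: Dave before Kate; Kate before Frank
Method: repeatedly schedule the remaining task that has no remaining task required before it.
  Step 1: remaining {Frank, Dave, Kate}; every task except Dave still has a predecessor pending → schedule Dave.
  Step 2: remaining {Frank, Kate}; every task except Kate still has a predecessor pending → schedule Kate.
  Step 3: only Frank remains → schedule Frank.
Resulting order:

Dave → Kate → Frank


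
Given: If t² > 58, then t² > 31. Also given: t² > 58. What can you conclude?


Modus ponens: P → Q, P ⊢ Q
P: t² > 58
Q: t² > 31
We have P → Q and P is true.
By modus ponens, Q must be true.

t² > 31


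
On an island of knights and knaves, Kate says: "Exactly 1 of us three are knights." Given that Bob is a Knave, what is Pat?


Kate claims exactly 1 knights among Kate, Bob, Pat.
Given: Bob is a Knave.

Case 1: Kate is a Knight (tells truth)
  Then exactly 1 of the three are knights.
  Counting Kate, Bob: 1 knight(s) so far. Need 0 more → Pat = Knave.
Case 2: Kate is a Knave (lies)
  Then the count is NOT 1.
  If Pat = Knight, count = 1 = 1 → claim would be true, contradicts lie.
  If Pat = Knave, count = 0 ≠ 1 → lie confirmed ✓

Pat is a Knave.

Knave


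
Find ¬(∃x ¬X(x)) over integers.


Original: ∃x ¬X(x)
Rule: ¬∀→∃, ¬∃→∀, negate predicate.
Negation: ∀x X(x)

∀x X(x)


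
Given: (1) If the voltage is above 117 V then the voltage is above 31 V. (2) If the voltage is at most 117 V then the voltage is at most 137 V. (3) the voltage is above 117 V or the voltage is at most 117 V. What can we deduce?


Constructive dilemma: (P → Q) ∧ (R → S), P ∨ R ⊢ Q ∨ S
Premise 1: the voltage is above 117 V → the voltage is above 31 V
Premise 2: the voltage is at most 117 V → the voltage is at most 137 V
Premise 3: the voltage is above 117 V ∨ the voltage is at most 117 V
Case 1: Assuming the voltage is above 117 V, then by Premise 1, the voltage is above 31 V.
Case 2: Assuming the voltage is at most 117 V, then by Premise 2, the voltage is at most 137 V.
Since one of the voltage is above 117 V or the voltage is at most 117 V must hold, we get the voltage is above 31 V or the voltage is at most 137 V.

The voltage is above 31 V or the voltage is at most 137 V.


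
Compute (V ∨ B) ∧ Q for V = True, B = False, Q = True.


V = True, B = False, Q = True
Step 1: V ∨ B = True OR False = True
Step 2: True ∧ Q = True AND True = True
OR is true when at least one operand is true; AND requires both.

True


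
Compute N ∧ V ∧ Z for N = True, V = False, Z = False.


N = True, V = False, Z = False
Step 1: N ∧ V = True AND False = False
Step 2: (False) ∧ Z = (False) AND False = False
AND is true only when ALL operands are true.

False


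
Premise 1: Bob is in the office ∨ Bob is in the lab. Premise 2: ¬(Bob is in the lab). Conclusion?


Disjunctive syllogism: P ∨ Q, ¬P ⊢ Q
Disjunction: Bob is in the office ∨ Bob is in the lab
We know it is not the case that Bob is in the lab.
By disjunctive syllogism, the other disjunct must be true.

Bob is in the office


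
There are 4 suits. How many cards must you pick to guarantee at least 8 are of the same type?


Pigeonhole: to guarantee k in one of n categories, need (k-1)×n + 1.
k = 8, n = 4
Minimum = (8-1) × 4 + 1 = 7 × 4 + 1

29


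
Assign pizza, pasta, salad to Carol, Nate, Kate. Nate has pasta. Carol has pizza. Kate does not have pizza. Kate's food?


From clues:
  Nate → pasta
  Carol → pizza
By elimination, Kate gets the remaining.

salad


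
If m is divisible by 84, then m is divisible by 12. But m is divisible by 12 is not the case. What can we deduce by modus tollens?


Modus tollens: P → Q, ¬Q ⊢ ¬P
P: m is divisible by 84
Q: m is divisible by 12
We have P → Q and Q is false.
By modus tollens, P must be false.

It is not the case that m is divisible by 84


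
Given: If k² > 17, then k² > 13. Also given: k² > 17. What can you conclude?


Modus ponens: P → Q, P ⊢ Q
P: k² > 17
Q: k² > 13
We have P → Q and P is true.
By modus ponens, Q must be true.

k² > 13


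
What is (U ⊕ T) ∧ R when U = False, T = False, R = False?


U = False, T = False, R = False
Step 1: U ⊕ T = False XOR False = False
Step 2: False ∧ R = False AND False = False
XOR true when exactly one of U,T is true; then AND with R.

False


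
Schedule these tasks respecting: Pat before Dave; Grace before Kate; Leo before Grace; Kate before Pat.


Constraints: Pat before Dave; Grace before Kate; Leo before Grace; Kate before Pat
Method: repeatedly schedule the remaining task that has no remaining task required before it.
  Step 1: remaining {Kate, Leo, Pat, Grace, Dave}; every task except Leo still has a predecessor pending → schedule Leo.
  Step 2: remaining {Kate, Pat, Grace, Dave}; every task except Grace still has a predecessor pending → schedule Grace.
  Step 3: remaining {Kate, Pat, Dave}; every task except Kate still has a predecessor pending → schedule Kate.
  Step 4: remaining {Pat, Dave}; every task except Pat still has a predecessor pending → schedule Pat.
  Step 5: only Dave remains → schedule Dave.
Resulting order:

Leo → Grace → Kate → Pat → Dave


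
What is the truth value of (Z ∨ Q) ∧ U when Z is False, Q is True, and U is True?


Z = False, Q = True, U = True
Step 1: Z ∨ Q = False OR True = True
Step 2: True ∧ U = True AND True = True
OR is true when at least one operand is true; AND requires both.

True


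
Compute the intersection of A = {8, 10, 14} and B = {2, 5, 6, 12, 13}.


A = {8, 10, 14}
B = {2, 5, 6, 12, 13}
Operation: intersection
Elements in both: none

∅


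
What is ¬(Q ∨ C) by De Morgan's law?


De Morgan's law: ¬(P ∨ Q) ≡ ¬P ∧ ¬Q
¬(Q ∨ C) = ¬Q ∧ ¬C

¬Q ∧ ¬C


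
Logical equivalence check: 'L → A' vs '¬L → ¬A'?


Expression 1: L → A
Expression 2: ¬L → ¬A
Truth table (L A | Expr1 Expr2):
  T T |   T     T
  T F |   F     T   ← differ
  F T |   T     F   ← differ
  F F |   T     T
Counterexample: L=T, A=F gives Expr1 = F but Expr2 = T, so the expressions are NOT logically equivalent.

No


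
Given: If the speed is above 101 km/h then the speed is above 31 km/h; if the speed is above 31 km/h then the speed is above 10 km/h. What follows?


Hypothetical syllogism: P → Q, Q → R ⊢ P → R
Premise 1: the speed is above 101 km/h → the speed is above 31 km/h
Premise 2: the speed is above 31 km/h → the speed is above 10 km/h
Chain the implications: the middle term (the speed is above 31 km/h) links the two.
Conclusion: If the speed is above 101 km/h, then the speed is above 10 km/h.

If the speed is above 101 km/h, then the speed is above 10 km/h.


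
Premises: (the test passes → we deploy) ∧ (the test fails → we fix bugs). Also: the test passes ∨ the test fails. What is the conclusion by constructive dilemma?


Constructive dilemma: (P → Q) ∧ (R → S), P ∨ R ⊢ Q ∨ S
Premise 1: the test passes → we deploy
Premise 2: the test fails → we fix bugs
Premise 3: the test passes ∨ the test fails
Case 1: Assuming the test passes, then by Premise 1, we deploy.
Case 2: Assuming the test fails, then by Premise 2, we fix bugs.
Since one of the test passes or the test fails must hold, we get we deploy or we fix bugs.

We deploy or we fix bugs.


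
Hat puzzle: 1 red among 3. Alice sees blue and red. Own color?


Total red = 1, seen red = 1
Own red = 1 - 1 = 0
Alice's hat is blue.

blue


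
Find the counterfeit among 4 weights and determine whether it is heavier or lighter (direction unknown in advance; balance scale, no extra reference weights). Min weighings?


Let n = 4. 8 possibilities (n weights × lighter/heavier); each weighing has 3 outcomes.
Bound for k weighings: say the first weighing puts j weights on each pan. If it tips, the 2j weighed weights remain suspects (each with a known direction) and k-1 weighings give 3^(k-1) outcomes; 3^(k-1) is odd, so 2j ≤ 3^(k-1) - 1. If it balances, the n - 2j unweighed weights remain with direction unknown: 2(n - 2j) ≤ 3^(k-1) - 1 by the same parity argument. Adding, n ≤ (3^(k-1) - 1) + (3^(k-1) - 1)/2 = (3^k - 3)/2, and the classical three-group strategy achieves this (3 weights in 2 weighings, 12 in 3, 39 in 4, 120 in 5).
So we need the smallest k with (3^k - 3)/2 ≥ 4.
k = 2: (3^2 - 3)/2 = 3 < 4 ✗
k = 3: (3^3 - 3)/2 = 12 ≥ 4 ✓

3


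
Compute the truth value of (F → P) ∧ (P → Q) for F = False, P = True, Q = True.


F = False, P = True, Q = True
Step 1: F → P is false only when F=True and P=False. Result: True
Step 2: P → Q is false only when P=True and Q=False. Result: True
Step 3: True ∧ True = True

True


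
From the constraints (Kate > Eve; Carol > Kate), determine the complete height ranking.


Constraints: Kate > Eve; Carol > Kate
Method: at each step, the next-highest is the one remaining person who never appears on the smaller side of a constraint between remaining people.
  Step 1: remaining {Kate, Eve, Carol}; on the smaller side: {Kate, Eve} → Carol is next (Carol > Kate).
  Step 2: remaining {Kate, Eve}; on the smaller side: {Eve} → Kate is next (Kate > Eve).
  Step 3: only Eve remains → lowest.
Final ranking (highest to lowest):

Carol > Kate > Eve


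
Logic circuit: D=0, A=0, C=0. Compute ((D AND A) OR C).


D AND A = 0&0 = 0
0 OR 0 = 0

0


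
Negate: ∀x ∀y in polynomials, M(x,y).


Original: ∀x ∀y M(x,y)
Rule: ¬∀→∃, ¬∃→∀, negate predicate.
Negation: ∃x ∃y ¬M(x,y)

∃x ∃y ¬M(x,y)


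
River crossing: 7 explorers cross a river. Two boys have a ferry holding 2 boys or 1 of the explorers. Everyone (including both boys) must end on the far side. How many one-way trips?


Per crossing of one of the explorers: boys→, one←, one of the explorers→, one← = 4 trips
7 × 4 = 28, + 1 final boys→ = 29
Minimum trips = 29

29


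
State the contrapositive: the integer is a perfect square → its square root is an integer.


Original: If the integer is a perfect square, then its square root is an integer
Contrapositive: If ¬Q, then ¬P
Negate Q: not (its square root is an integer)
Negate P: not (the integer is a perfect square)

If not (its square root is an integer), then not (the integer is a perfect square).


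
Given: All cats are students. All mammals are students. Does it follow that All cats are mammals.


Premise 1: All cats are students.
Premise 2: All mammals are students.
Conclusion: All cats are mammals.
Fallacy: undistributed middle. students is predicate in both.
Counterexample: cats and mammals could be disjoint subsets of students.

Invalid


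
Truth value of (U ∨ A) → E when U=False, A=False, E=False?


U = False, A = False, E = False
Expression: (U ∨ A) → E
Step 1: U ∨ A = False OR False = False
Step 2: (False) → E = False → False (false only if antecedent True and consequent False) = True

True


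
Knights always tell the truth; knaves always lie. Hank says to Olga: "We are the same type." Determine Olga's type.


Hank says: "We are the same type."
Case 1: Hank is a Knight (truth-teller)
  Statement is true → they ARE the same → Olga is also a Knight
Case 2: Hank is a Knave (liar)
  Statement is false → they are NOT the same → Olga is a Knight
In both cases, Olga is a Knight.

Knight


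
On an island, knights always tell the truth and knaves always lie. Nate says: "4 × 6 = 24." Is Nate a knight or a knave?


Statement: "4 × 6 = 24."
Actual: 4 × 6 = 24
Claimed: 24
Statement is TRUE → Nate tells the truth → Knight

Knight


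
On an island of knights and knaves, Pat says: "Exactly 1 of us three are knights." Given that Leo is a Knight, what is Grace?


Pat claims exactly 1 knights among Pat, Leo, Grace.
Given: Leo is a Knight.

Case 1: Pat is a Knight (tells truth)
  Then exactly 1 of the three are knights.
  Counting Pat, Leo: 2 knight(s) so far. Need -1 more → impossible.
Case 2: Pat is a Knave (lies)
  Then the count is NOT 1.
  If Grace = Knave, count = 1 = 1 → claim would be true, contradicts lie.
  If Grace = Knight, count = 2 ≠ 1 → lie confirmed ✓

Grace is a Knight.

Knight


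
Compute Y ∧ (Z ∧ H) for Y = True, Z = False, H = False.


Y = True, Z = False, H = False
Step 1: Z ∧ H = False AND False = False
Step 2: Y ∧ False = True AND False = False
AND is true only when ALL operands are true.

False


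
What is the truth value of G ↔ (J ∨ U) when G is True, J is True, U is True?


G = True, J = True, U = True
Step 1: J ∨ U = True OR True = True
Step 2: G ↔ (True): true when both sides have same truth value.
Result: True ↔ True = True

True


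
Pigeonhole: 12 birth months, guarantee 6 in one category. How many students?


Pigeonhole: to guarantee k in one of n categories, need (k-1)×n + 1.
k = 6, n = 12
Minimum = (6-1) × 12 + 1 = 5 × 12 + 1

61


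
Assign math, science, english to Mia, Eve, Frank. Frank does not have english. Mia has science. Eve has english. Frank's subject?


From clues:
  Mia → science
  Eve → english
By elimination, Frank gets the remaining.

math


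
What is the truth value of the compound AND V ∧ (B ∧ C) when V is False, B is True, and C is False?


V = False, B = True, C = False
Step 1: B ∧ C = True AND False = False
Step 2: V ∧ False = False AND False = False
AND is true only when ALL operands are true.

False


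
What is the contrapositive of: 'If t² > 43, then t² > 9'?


Original: If t² > 43, then t² > 9
Contrapositive: If ¬Q, then ¬P
Negate Q: not (t² > 9)
Negate P: not (t² > 43)

If not (t² > 9), then not (t² > 43).


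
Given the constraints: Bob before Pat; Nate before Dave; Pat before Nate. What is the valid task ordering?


Constraints: Bob before Pat; Nate before Dave; Pat before Nate
Method: repeatedly schedule the remaining task that has no remaining task required before it.
  Step 1: remaining {Nate, Pat, Bob, Dave}; every task except Bob still has a predecessor pending → schedule Bob.
  Step 2: remaining {Nate, Pat, Dave}; every task except Pat still has a predecessor pending → schedule Pat.
  Step 3: remaining {Nate, Dave}; every task except Nate still has a predecessor pending → schedule Nate.
  Step 4: only Dave remains → schedule Dave.
Resulting order:

Bob → Pat → Nate → Dave


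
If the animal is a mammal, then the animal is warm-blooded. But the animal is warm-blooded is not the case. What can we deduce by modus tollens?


Modus tollens: P → Q, ¬Q ⊢ ¬P
P: the animal is a mammal
Q: the animal is warm-blooded
We have P → Q and Q is false.
By modus tollens, P must be false.

It is not the case that the animal is a mammal


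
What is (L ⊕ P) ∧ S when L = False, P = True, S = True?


L = False, P = True, S = True
Step 1: L ⊕ P = False XOR True = True
Step 2: True ∧ S = True AND True = True
XOR true when exactly one of L,P is true; then AND with S.

True


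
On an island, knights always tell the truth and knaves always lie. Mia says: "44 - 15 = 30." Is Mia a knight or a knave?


Statement: "44 - 15 = 30."
Actual: 44 - 15 = 29
Claimed: 30
Statement is FALSE → Mia lies → Knave

Knave


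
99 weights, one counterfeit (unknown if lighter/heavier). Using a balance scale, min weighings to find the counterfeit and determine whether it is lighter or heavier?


Let n = 99. 198 possibilities (n weights × lighter/heavier); each weighing has 3 outcomes.
Bound for k weighings: say the first weighing puts j weights on each pan. If it tips, the 2j weighed weights remain suspects (each with a known direction) and k-1 weighings give 3^(k-1) outcomes; 3^(k-1) is odd, so 2j ≤ 3^(k-1) - 1. If it balances, the n - 2j unweighed weights remain with direction unknown: 2(n - 2j) ≤ 3^(k-1) - 1 by the same parity argument. Adding, n ≤ (3^(k-1) - 1) + (3^(k-1) - 1)/2 = (3^k - 3)/2, and the classical three-group strategy achieves this (3 weights in 2 weighings, 12 in 3, 39 in 4, 120 in 5).
So we need the smallest k with (3^k - 3)/2 ≥ 99.
k = 4: (3^4 - 3)/2 = 39 < 99 ✗
k = 5: (3^5 - 3)/2 = 120 ≥ 99 ✓

5


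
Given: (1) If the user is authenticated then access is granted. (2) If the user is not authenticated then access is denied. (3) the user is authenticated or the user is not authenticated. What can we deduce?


Constructive dilemma: (P → Q) ∧ (R → S), P ∨ R ⊢ Q ∨ S
Premise 1: the user is authenticated → access is granted
Premise 2: the user is not authenticated → access is denied
Premise 3: the user is authenticated ∨ the user is not authenticated
Case 1: Assuming the user is authenticated, then by Premise 1, access is granted.
Case 2: Assuming the user is not authenticated, then by Premise 2, access is denied.
Since one of the user is authenticated or the user is not authenticated must hold, we get access is granted or access is denied.

Access is granted or access is denied.


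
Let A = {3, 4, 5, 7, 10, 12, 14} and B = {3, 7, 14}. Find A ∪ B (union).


A = {3, 4, 5, 7, 10, 12, 14}
B = {3, 7, 14}
Operation: union
All elements combined: 3, 4, 5, 7, 10, 12, 14

{3, 4, 5, 7, 10, 12, 14}


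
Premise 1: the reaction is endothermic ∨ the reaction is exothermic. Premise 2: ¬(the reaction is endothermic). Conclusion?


Disjunctive syllogism: P ∨ Q, ¬P ⊢ Q
Disjunction: the reaction is endothermic ∨ the reaction is exothermic
We know it is not the case that the reaction is endothermic.
By disjunctive syllogism, the other disjunct must be true.

The reaction is exothermic


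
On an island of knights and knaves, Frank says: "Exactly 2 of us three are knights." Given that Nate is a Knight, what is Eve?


Frank claims exactly 2 knights among Frank, Nate, Eve.
Given: Nate is a Knight.

Case 1: Frank is a Knight (tells truth)
  Then exactly 2 of the three are knights.
  Counting Frank, Nate: 2 knight(s) so far. Need 0 more → Eve = Knave.
Case 2: Frank is a Knave (lies)
  Then the count is NOT 2.
  If Eve = Knight, count = 2 = 2 → claim would be true, contradicts lie.
  If Eve = Knave, count = 1 ≠ 2 → lie confirmed ✓

Eve is a Knave.

Knave


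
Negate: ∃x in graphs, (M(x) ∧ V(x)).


Original: ∃x (M(x) ∧ V(x))
Rule: ¬∀→∃, ¬∃→∀, negate predicate.
Negation: ∀x (¬M(x) ∨ ¬V(x))

∀x (¬M(x) ∨ ¬V(x))


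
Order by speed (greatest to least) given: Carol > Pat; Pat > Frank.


Constraints: Carol > Pat; Pat > Frank
Method: at each step, the next-highest is the one remaining person who never appears on the smaller side of a constraint between remaining people.
  Step 1: remaining {Pat, Frank, Carol}; on the smaller side: {Pat, Frank} → Carol is next (Carol > Pat).
  Step 2: remaining {Pat, Frank}; on the smaller side: {Frank} → Pat is next (Pat > Frank).
  Step 3: only Frank remains → lowest.
Final ranking (highest to lowest):

Carol > Pat > Frank


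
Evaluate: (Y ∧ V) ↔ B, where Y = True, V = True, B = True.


Y = True, V = True, B = True
Step 1: Y ∧ V = True AND True = True
Step 2: (True) ↔ B: true when both sides have same truth value.
Result: True ↔ True = True

True


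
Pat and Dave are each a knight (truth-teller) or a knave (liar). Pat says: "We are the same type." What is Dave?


Pat says: "We are the same type."
Case 1: Pat is a Knight (truth-teller)
  Statement is true → they ARE the same → Dave is also a Knight
Case 2: Pat is a Knave (liar)
  Statement is false → they are NOT the same → Dave is a Knight
In both cases, Dave is a Knight.

Knight


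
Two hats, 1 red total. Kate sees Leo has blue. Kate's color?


Total red = 1, Leo = blue
Red accounted for: 0
Remaining for Kate: 1
Kate's hat is red.

red


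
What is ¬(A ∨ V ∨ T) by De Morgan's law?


De Morgan's law: ¬(P ∨ Q ∨ R) ≡ ¬P ∧ ¬Q ∧ ¬R
¬(A ∨ V ∨ T) = ¬A ∧ ¬V ∧ ¬T

¬A ∧ ¬V ∧ ¬T


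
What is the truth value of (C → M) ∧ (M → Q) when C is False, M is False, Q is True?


C = False, M = False, Q = True
Step 1: C → M is false only when C=True and M=False. Result: True
Step 2: M → Q is false only when M=True and Q=False. Result: True
Step 3: True ∧ True = True

True


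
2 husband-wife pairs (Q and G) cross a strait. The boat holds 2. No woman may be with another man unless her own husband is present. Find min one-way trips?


Label couples Q and G.
1. WQ+WG → (far: WQ,WG; near: HQ,HG)
2. WQ ←   (far: WG; near: HQ,HG,WQ)
3. HQ+HG → (far: HQ,HG,WG; near: WQ)
4. HQ ←   (far: HG,WG; near: HQ,WQ)  — HQ returns, since WQ is alone on near bank
5. HQ+WQ → (far: all four; near: empty)
Every state respects the constraint.
Minimum trips = 5

5


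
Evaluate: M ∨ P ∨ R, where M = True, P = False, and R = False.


M = True, P = False, R = False
Step 1: M ∨ P = True OR False = True
Step 2: True ∨ R = True OR False = True
OR is true when at least one operand is true.

True


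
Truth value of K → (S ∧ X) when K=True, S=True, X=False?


K = True, S = True, X = False
Expression: K → (S ∧ X)
Step 1: S ∧ X = True AND False = False
Step 2: K → (False) = True → False = False

False


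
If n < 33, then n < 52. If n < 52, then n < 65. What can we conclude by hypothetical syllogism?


Hypothetical syllogism: P → Q, Q → R ⊢ P → R
Premise 1: n < 33 → n < 52
Premise 2: n < 52 → n < 65
Chain the implications: the middle term (n < 52) links the two.
Conclusion: If n < 33, then n < 65.

If n < 33, then n < 65.


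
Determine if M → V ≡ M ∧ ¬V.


Expression 1: M → V
Expression 2: M ∧ ¬V
Truth table (M V | Expr1 Expr2):
  T T |   T     F   ← differ
  T F |   F     T   ← differ
  F T |   T     F   ← differ
  F F |   T     F   ← differ
Counterexample: M=T, V=T gives Expr1 = T but Expr2 = F, so the expressions are NOT logically equivalent.

No


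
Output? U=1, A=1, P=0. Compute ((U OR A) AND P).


U OR A = 1|1 = 1
1 AND 0 = 0

0


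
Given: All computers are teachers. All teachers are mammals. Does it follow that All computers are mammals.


Premise 1: All computers are teachers.
Premise 2: All teachers are mammals.
Conclusion: All computers are mammals.
Barbara syllogism (AAA-1): All A are B, All B are C → All A are C.
Middle term (teachers) distributed in premise 2.

Valid


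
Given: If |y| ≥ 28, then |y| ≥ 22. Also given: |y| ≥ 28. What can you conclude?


Modus ponens: P → Q, P ⊢ Q
P: |y| ≥ 28
Q: |y| ≥ 22
We have P → Q and P is true.
By modus ponens, Q must be true.

|y| ≥ 22


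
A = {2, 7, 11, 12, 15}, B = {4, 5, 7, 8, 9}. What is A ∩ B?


A = {2, 7, 11, 12, 15}
B = {4, 5, 7, 8, 9}
Operation: intersection
Elements in both: 7

{7}
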